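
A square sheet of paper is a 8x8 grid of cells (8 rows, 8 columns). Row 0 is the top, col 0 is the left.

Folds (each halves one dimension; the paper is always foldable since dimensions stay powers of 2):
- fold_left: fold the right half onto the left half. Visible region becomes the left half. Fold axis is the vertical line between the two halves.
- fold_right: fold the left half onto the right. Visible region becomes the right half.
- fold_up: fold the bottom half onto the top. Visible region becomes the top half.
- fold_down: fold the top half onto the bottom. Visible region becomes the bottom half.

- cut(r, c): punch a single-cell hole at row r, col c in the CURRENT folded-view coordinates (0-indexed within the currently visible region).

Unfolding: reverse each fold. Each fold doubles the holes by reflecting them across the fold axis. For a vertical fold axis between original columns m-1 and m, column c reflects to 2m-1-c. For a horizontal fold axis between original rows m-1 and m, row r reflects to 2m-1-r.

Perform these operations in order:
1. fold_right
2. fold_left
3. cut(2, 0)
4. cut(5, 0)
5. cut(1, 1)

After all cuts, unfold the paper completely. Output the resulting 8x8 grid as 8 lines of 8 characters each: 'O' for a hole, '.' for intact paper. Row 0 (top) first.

Answer: ........
.OO..OO.
O..OO..O
........
........
O..OO..O
........
........

Derivation:
Op 1 fold_right: fold axis v@4; visible region now rows[0,8) x cols[4,8) = 8x4
Op 2 fold_left: fold axis v@6; visible region now rows[0,8) x cols[4,6) = 8x2
Op 3 cut(2, 0): punch at orig (2,4); cuts so far [(2, 4)]; region rows[0,8) x cols[4,6) = 8x2
Op 4 cut(5, 0): punch at orig (5,4); cuts so far [(2, 4), (5, 4)]; region rows[0,8) x cols[4,6) = 8x2
Op 5 cut(1, 1): punch at orig (1,5); cuts so far [(1, 5), (2, 4), (5, 4)]; region rows[0,8) x cols[4,6) = 8x2
Unfold 1 (reflect across v@6): 6 holes -> [(1, 5), (1, 6), (2, 4), (2, 7), (5, 4), (5, 7)]
Unfold 2 (reflect across v@4): 12 holes -> [(1, 1), (1, 2), (1, 5), (1, 6), (2, 0), (2, 3), (2, 4), (2, 7), (5, 0), (5, 3), (5, 4), (5, 7)]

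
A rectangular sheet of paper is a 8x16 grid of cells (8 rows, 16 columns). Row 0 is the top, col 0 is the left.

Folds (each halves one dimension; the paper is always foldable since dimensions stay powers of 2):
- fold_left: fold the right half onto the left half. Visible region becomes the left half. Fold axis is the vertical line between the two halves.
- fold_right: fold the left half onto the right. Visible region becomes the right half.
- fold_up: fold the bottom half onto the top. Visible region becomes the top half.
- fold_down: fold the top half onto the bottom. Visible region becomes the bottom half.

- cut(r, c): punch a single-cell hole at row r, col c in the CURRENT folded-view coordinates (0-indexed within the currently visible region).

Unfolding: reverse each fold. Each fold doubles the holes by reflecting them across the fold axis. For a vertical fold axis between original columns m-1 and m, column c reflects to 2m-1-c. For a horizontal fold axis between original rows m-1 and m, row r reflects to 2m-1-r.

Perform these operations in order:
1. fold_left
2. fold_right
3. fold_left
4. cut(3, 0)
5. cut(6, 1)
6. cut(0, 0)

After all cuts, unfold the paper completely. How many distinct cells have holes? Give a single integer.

Op 1 fold_left: fold axis v@8; visible region now rows[0,8) x cols[0,8) = 8x8
Op 2 fold_right: fold axis v@4; visible region now rows[0,8) x cols[4,8) = 8x4
Op 3 fold_left: fold axis v@6; visible region now rows[0,8) x cols[4,6) = 8x2
Op 4 cut(3, 0): punch at orig (3,4); cuts so far [(3, 4)]; region rows[0,8) x cols[4,6) = 8x2
Op 5 cut(6, 1): punch at orig (6,5); cuts so far [(3, 4), (6, 5)]; region rows[0,8) x cols[4,6) = 8x2
Op 6 cut(0, 0): punch at orig (0,4); cuts so far [(0, 4), (3, 4), (6, 5)]; region rows[0,8) x cols[4,6) = 8x2
Unfold 1 (reflect across v@6): 6 holes -> [(0, 4), (0, 7), (3, 4), (3, 7), (6, 5), (6, 6)]
Unfold 2 (reflect across v@4): 12 holes -> [(0, 0), (0, 3), (0, 4), (0, 7), (3, 0), (3, 3), (3, 4), (3, 7), (6, 1), (6, 2), (6, 5), (6, 6)]
Unfold 3 (reflect across v@8): 24 holes -> [(0, 0), (0, 3), (0, 4), (0, 7), (0, 8), (0, 11), (0, 12), (0, 15), (3, 0), (3, 3), (3, 4), (3, 7), (3, 8), (3, 11), (3, 12), (3, 15), (6, 1), (6, 2), (6, 5), (6, 6), (6, 9), (6, 10), (6, 13), (6, 14)]

Answer: 24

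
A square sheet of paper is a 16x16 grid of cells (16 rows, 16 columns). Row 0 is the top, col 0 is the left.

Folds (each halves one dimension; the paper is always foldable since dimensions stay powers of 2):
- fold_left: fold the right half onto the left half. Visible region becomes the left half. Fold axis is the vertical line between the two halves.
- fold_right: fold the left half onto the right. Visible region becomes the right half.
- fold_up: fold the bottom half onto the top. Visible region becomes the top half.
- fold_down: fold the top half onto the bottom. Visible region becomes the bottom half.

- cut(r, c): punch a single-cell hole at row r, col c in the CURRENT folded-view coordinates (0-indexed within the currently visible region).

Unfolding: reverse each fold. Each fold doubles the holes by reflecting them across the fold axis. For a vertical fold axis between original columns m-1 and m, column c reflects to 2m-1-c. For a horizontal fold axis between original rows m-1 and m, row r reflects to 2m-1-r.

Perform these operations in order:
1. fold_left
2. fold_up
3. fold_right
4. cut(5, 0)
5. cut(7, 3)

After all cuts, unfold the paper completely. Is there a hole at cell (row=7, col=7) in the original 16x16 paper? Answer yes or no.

Op 1 fold_left: fold axis v@8; visible region now rows[0,16) x cols[0,8) = 16x8
Op 2 fold_up: fold axis h@8; visible region now rows[0,8) x cols[0,8) = 8x8
Op 3 fold_right: fold axis v@4; visible region now rows[0,8) x cols[4,8) = 8x4
Op 4 cut(5, 0): punch at orig (5,4); cuts so far [(5, 4)]; region rows[0,8) x cols[4,8) = 8x4
Op 5 cut(7, 3): punch at orig (7,7); cuts so far [(5, 4), (7, 7)]; region rows[0,8) x cols[4,8) = 8x4
Unfold 1 (reflect across v@4): 4 holes -> [(5, 3), (5, 4), (7, 0), (7, 7)]
Unfold 2 (reflect across h@8): 8 holes -> [(5, 3), (5, 4), (7, 0), (7, 7), (8, 0), (8, 7), (10, 3), (10, 4)]
Unfold 3 (reflect across v@8): 16 holes -> [(5, 3), (5, 4), (5, 11), (5, 12), (7, 0), (7, 7), (7, 8), (7, 15), (8, 0), (8, 7), (8, 8), (8, 15), (10, 3), (10, 4), (10, 11), (10, 12)]
Holes: [(5, 3), (5, 4), (5, 11), (5, 12), (7, 0), (7, 7), (7, 8), (7, 15), (8, 0), (8, 7), (8, 8), (8, 15), (10, 3), (10, 4), (10, 11), (10, 12)]

Answer: yes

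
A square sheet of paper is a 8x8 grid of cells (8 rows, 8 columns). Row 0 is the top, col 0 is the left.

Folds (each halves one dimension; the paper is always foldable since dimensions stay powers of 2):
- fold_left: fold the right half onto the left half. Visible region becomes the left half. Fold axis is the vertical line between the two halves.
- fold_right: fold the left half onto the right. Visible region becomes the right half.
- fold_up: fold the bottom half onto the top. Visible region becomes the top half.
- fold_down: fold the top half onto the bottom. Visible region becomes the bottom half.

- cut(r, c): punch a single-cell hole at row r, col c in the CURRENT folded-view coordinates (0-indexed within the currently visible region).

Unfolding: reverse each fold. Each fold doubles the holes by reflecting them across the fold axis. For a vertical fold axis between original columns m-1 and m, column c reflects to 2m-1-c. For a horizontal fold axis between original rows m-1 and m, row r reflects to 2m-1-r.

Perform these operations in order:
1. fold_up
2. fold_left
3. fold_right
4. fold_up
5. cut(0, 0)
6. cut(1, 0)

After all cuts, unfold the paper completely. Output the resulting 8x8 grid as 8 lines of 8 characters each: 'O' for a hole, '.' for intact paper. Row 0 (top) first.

Answer: .OO..OO.
.OO..OO.
.OO..OO.
.OO..OO.
.OO..OO.
.OO..OO.
.OO..OO.
.OO..OO.

Derivation:
Op 1 fold_up: fold axis h@4; visible region now rows[0,4) x cols[0,8) = 4x8
Op 2 fold_left: fold axis v@4; visible region now rows[0,4) x cols[0,4) = 4x4
Op 3 fold_right: fold axis v@2; visible region now rows[0,4) x cols[2,4) = 4x2
Op 4 fold_up: fold axis h@2; visible region now rows[0,2) x cols[2,4) = 2x2
Op 5 cut(0, 0): punch at orig (0,2); cuts so far [(0, 2)]; region rows[0,2) x cols[2,4) = 2x2
Op 6 cut(1, 0): punch at orig (1,2); cuts so far [(0, 2), (1, 2)]; region rows[0,2) x cols[2,4) = 2x2
Unfold 1 (reflect across h@2): 4 holes -> [(0, 2), (1, 2), (2, 2), (3, 2)]
Unfold 2 (reflect across v@2): 8 holes -> [(0, 1), (0, 2), (1, 1), (1, 2), (2, 1), (2, 2), (3, 1), (3, 2)]
Unfold 3 (reflect across v@4): 16 holes -> [(0, 1), (0, 2), (0, 5), (0, 6), (1, 1), (1, 2), (1, 5), (1, 6), (2, 1), (2, 2), (2, 5), (2, 6), (3, 1), (3, 2), (3, 5), (3, 6)]
Unfold 4 (reflect across h@4): 32 holes -> [(0, 1), (0, 2), (0, 5), (0, 6), (1, 1), (1, 2), (1, 5), (1, 6), (2, 1), (2, 2), (2, 5), (2, 6), (3, 1), (3, 2), (3, 5), (3, 6), (4, 1), (4, 2), (4, 5), (4, 6), (5, 1), (5, 2), (5, 5), (5, 6), (6, 1), (6, 2), (6, 5), (6, 6), (7, 1), (7, 2), (7, 5), (7, 6)]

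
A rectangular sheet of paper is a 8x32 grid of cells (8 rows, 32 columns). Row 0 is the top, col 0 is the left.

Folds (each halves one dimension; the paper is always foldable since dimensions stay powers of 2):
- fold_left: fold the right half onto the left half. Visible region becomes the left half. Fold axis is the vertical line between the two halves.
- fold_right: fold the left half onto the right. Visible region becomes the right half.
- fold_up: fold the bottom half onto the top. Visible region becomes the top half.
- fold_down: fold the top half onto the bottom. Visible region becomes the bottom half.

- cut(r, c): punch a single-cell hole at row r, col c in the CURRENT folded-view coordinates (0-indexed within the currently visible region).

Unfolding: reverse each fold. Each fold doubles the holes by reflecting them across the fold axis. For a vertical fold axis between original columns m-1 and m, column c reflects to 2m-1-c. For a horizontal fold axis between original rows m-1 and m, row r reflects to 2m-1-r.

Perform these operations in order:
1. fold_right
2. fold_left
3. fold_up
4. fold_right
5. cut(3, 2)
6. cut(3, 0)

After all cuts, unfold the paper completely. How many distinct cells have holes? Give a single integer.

Answer: 32

Derivation:
Op 1 fold_right: fold axis v@16; visible region now rows[0,8) x cols[16,32) = 8x16
Op 2 fold_left: fold axis v@24; visible region now rows[0,8) x cols[16,24) = 8x8
Op 3 fold_up: fold axis h@4; visible region now rows[0,4) x cols[16,24) = 4x8
Op 4 fold_right: fold axis v@20; visible region now rows[0,4) x cols[20,24) = 4x4
Op 5 cut(3, 2): punch at orig (3,22); cuts so far [(3, 22)]; region rows[0,4) x cols[20,24) = 4x4
Op 6 cut(3, 0): punch at orig (3,20); cuts so far [(3, 20), (3, 22)]; region rows[0,4) x cols[20,24) = 4x4
Unfold 1 (reflect across v@20): 4 holes -> [(3, 17), (3, 19), (3, 20), (3, 22)]
Unfold 2 (reflect across h@4): 8 holes -> [(3, 17), (3, 19), (3, 20), (3, 22), (4, 17), (4, 19), (4, 20), (4, 22)]
Unfold 3 (reflect across v@24): 16 holes -> [(3, 17), (3, 19), (3, 20), (3, 22), (3, 25), (3, 27), (3, 28), (3, 30), (4, 17), (4, 19), (4, 20), (4, 22), (4, 25), (4, 27), (4, 28), (4, 30)]
Unfold 4 (reflect across v@16): 32 holes -> [(3, 1), (3, 3), (3, 4), (3, 6), (3, 9), (3, 11), (3, 12), (3, 14), (3, 17), (3, 19), (3, 20), (3, 22), (3, 25), (3, 27), (3, 28), (3, 30), (4, 1), (4, 3), (4, 4), (4, 6), (4, 9), (4, 11), (4, 12), (4, 14), (4, 17), (4, 19), (4, 20), (4, 22), (4, 25), (4, 27), (4, 28), (4, 30)]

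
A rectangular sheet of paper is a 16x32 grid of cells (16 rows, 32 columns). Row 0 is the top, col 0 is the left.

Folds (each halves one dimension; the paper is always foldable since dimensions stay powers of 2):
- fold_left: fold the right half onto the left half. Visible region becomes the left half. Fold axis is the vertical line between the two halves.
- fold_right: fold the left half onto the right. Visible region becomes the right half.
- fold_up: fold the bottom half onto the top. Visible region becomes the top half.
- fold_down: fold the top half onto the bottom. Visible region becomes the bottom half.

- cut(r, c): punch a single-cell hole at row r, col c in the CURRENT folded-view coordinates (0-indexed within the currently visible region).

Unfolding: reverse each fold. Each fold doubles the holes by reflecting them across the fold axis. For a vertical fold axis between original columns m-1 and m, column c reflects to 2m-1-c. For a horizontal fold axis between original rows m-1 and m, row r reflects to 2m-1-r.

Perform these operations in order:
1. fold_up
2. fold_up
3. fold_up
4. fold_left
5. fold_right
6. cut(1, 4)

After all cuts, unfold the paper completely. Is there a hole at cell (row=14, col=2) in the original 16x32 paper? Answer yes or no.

Op 1 fold_up: fold axis h@8; visible region now rows[0,8) x cols[0,32) = 8x32
Op 2 fold_up: fold axis h@4; visible region now rows[0,4) x cols[0,32) = 4x32
Op 3 fold_up: fold axis h@2; visible region now rows[0,2) x cols[0,32) = 2x32
Op 4 fold_left: fold axis v@16; visible region now rows[0,2) x cols[0,16) = 2x16
Op 5 fold_right: fold axis v@8; visible region now rows[0,2) x cols[8,16) = 2x8
Op 6 cut(1, 4): punch at orig (1,12); cuts so far [(1, 12)]; region rows[0,2) x cols[8,16) = 2x8
Unfold 1 (reflect across v@8): 2 holes -> [(1, 3), (1, 12)]
Unfold 2 (reflect across v@16): 4 holes -> [(1, 3), (1, 12), (1, 19), (1, 28)]
Unfold 3 (reflect across h@2): 8 holes -> [(1, 3), (1, 12), (1, 19), (1, 28), (2, 3), (2, 12), (2, 19), (2, 28)]
Unfold 4 (reflect across h@4): 16 holes -> [(1, 3), (1, 12), (1, 19), (1, 28), (2, 3), (2, 12), (2, 19), (2, 28), (5, 3), (5, 12), (5, 19), (5, 28), (6, 3), (6, 12), (6, 19), (6, 28)]
Unfold 5 (reflect across h@8): 32 holes -> [(1, 3), (1, 12), (1, 19), (1, 28), (2, 3), (2, 12), (2, 19), (2, 28), (5, 3), (5, 12), (5, 19), (5, 28), (6, 3), (6, 12), (6, 19), (6, 28), (9, 3), (9, 12), (9, 19), (9, 28), (10, 3), (10, 12), (10, 19), (10, 28), (13, 3), (13, 12), (13, 19), (13, 28), (14, 3), (14, 12), (14, 19), (14, 28)]
Holes: [(1, 3), (1, 12), (1, 19), (1, 28), (2, 3), (2, 12), (2, 19), (2, 28), (5, 3), (5, 12), (5, 19), (5, 28), (6, 3), (6, 12), (6, 19), (6, 28), (9, 3), (9, 12), (9, 19), (9, 28), (10, 3), (10, 12), (10, 19), (10, 28), (13, 3), (13, 12), (13, 19), (13, 28), (14, 3), (14, 12), (14, 19), (14, 28)]

Answer: no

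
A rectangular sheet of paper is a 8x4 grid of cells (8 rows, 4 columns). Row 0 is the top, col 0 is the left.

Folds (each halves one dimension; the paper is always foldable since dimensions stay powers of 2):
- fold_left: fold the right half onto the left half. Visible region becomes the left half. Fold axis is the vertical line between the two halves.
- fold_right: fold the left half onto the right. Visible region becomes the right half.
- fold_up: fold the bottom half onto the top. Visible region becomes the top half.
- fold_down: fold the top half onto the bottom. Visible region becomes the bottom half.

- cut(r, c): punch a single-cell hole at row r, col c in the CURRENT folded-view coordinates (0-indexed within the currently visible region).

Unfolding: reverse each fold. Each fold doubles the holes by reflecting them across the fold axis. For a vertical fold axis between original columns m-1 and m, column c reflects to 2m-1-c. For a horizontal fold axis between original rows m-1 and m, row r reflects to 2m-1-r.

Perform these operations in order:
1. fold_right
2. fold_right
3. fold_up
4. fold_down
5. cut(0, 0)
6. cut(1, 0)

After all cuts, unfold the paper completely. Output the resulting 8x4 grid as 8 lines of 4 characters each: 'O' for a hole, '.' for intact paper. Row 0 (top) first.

Answer: OOOO
OOOO
OOOO
OOOO
OOOO
OOOO
OOOO
OOOO

Derivation:
Op 1 fold_right: fold axis v@2; visible region now rows[0,8) x cols[2,4) = 8x2
Op 2 fold_right: fold axis v@3; visible region now rows[0,8) x cols[3,4) = 8x1
Op 3 fold_up: fold axis h@4; visible region now rows[0,4) x cols[3,4) = 4x1
Op 4 fold_down: fold axis h@2; visible region now rows[2,4) x cols[3,4) = 2x1
Op 5 cut(0, 0): punch at orig (2,3); cuts so far [(2, 3)]; region rows[2,4) x cols[3,4) = 2x1
Op 6 cut(1, 0): punch at orig (3,3); cuts so far [(2, 3), (3, 3)]; region rows[2,4) x cols[3,4) = 2x1
Unfold 1 (reflect across h@2): 4 holes -> [(0, 3), (1, 3), (2, 3), (3, 3)]
Unfold 2 (reflect across h@4): 8 holes -> [(0, 3), (1, 3), (2, 3), (3, 3), (4, 3), (5, 3), (6, 3), (7, 3)]
Unfold 3 (reflect across v@3): 16 holes -> [(0, 2), (0, 3), (1, 2), (1, 3), (2, 2), (2, 3), (3, 2), (3, 3), (4, 2), (4, 3), (5, 2), (5, 3), (6, 2), (6, 3), (7, 2), (7, 3)]
Unfold 4 (reflect across v@2): 32 holes -> [(0, 0), (0, 1), (0, 2), (0, 3), (1, 0), (1, 1), (1, 2), (1, 3), (2, 0), (2, 1), (2, 2), (2, 3), (3, 0), (3, 1), (3, 2), (3, 3), (4, 0), (4, 1), (4, 2), (4, 3), (5, 0), (5, 1), (5, 2), (5, 3), (6, 0), (6, 1), (6, 2), (6, 3), (7, 0), (7, 1), (7, 2), (7, 3)]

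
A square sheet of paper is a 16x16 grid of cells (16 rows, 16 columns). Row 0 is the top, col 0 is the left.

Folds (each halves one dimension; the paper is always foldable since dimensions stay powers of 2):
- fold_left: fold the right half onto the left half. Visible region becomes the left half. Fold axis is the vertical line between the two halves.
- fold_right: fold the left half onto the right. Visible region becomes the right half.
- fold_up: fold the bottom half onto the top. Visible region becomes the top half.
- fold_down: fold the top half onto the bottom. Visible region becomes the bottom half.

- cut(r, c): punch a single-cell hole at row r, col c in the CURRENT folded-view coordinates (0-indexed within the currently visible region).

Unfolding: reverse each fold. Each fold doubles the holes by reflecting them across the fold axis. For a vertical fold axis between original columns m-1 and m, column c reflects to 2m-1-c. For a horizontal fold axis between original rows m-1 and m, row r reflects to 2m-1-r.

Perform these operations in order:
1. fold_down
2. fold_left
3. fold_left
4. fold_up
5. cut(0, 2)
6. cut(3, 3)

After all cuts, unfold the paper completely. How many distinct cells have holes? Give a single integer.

Op 1 fold_down: fold axis h@8; visible region now rows[8,16) x cols[0,16) = 8x16
Op 2 fold_left: fold axis v@8; visible region now rows[8,16) x cols[0,8) = 8x8
Op 3 fold_left: fold axis v@4; visible region now rows[8,16) x cols[0,4) = 8x4
Op 4 fold_up: fold axis h@12; visible region now rows[8,12) x cols[0,4) = 4x4
Op 5 cut(0, 2): punch at orig (8,2); cuts so far [(8, 2)]; region rows[8,12) x cols[0,4) = 4x4
Op 6 cut(3, 3): punch at orig (11,3); cuts so far [(8, 2), (11, 3)]; region rows[8,12) x cols[0,4) = 4x4
Unfold 1 (reflect across h@12): 4 holes -> [(8, 2), (11, 3), (12, 3), (15, 2)]
Unfold 2 (reflect across v@4): 8 holes -> [(8, 2), (8, 5), (11, 3), (11, 4), (12, 3), (12, 4), (15, 2), (15, 5)]
Unfold 3 (reflect across v@8): 16 holes -> [(8, 2), (8, 5), (8, 10), (8, 13), (11, 3), (11, 4), (11, 11), (11, 12), (12, 3), (12, 4), (12, 11), (12, 12), (15, 2), (15, 5), (15, 10), (15, 13)]
Unfold 4 (reflect across h@8): 32 holes -> [(0, 2), (0, 5), (0, 10), (0, 13), (3, 3), (3, 4), (3, 11), (3, 12), (4, 3), (4, 4), (4, 11), (4, 12), (7, 2), (7, 5), (7, 10), (7, 13), (8, 2), (8, 5), (8, 10), (8, 13), (11, 3), (11, 4), (11, 11), (11, 12), (12, 3), (12, 4), (12, 11), (12, 12), (15, 2), (15, 5), (15, 10), (15, 13)]

Answer: 32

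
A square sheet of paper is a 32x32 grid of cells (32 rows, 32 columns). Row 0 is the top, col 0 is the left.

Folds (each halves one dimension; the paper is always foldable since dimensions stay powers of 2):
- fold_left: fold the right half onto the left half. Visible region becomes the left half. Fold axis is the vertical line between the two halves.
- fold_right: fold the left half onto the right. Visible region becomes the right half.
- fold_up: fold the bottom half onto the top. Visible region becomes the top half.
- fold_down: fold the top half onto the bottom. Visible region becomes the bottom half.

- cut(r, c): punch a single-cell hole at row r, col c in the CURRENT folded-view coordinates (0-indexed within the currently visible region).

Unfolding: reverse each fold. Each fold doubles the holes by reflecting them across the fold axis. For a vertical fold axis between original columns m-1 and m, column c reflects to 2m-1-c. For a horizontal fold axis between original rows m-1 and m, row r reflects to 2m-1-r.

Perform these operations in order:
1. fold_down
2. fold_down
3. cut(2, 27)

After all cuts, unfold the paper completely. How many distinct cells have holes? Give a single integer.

Answer: 4

Derivation:
Op 1 fold_down: fold axis h@16; visible region now rows[16,32) x cols[0,32) = 16x32
Op 2 fold_down: fold axis h@24; visible region now rows[24,32) x cols[0,32) = 8x32
Op 3 cut(2, 27): punch at orig (26,27); cuts so far [(26, 27)]; region rows[24,32) x cols[0,32) = 8x32
Unfold 1 (reflect across h@24): 2 holes -> [(21, 27), (26, 27)]
Unfold 2 (reflect across h@16): 4 holes -> [(5, 27), (10, 27), (21, 27), (26, 27)]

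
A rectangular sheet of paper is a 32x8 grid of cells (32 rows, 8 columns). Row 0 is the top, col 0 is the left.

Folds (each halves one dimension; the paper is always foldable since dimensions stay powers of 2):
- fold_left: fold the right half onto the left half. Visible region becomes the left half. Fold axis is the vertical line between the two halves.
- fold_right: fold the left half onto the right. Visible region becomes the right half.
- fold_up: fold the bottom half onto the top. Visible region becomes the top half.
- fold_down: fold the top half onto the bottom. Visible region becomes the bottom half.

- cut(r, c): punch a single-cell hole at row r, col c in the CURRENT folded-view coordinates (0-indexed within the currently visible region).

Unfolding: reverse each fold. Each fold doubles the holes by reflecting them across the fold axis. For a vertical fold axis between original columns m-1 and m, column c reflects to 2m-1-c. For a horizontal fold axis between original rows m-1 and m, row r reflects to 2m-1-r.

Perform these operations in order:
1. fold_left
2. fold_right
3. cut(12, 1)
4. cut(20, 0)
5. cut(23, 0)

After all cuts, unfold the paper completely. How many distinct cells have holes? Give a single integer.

Answer: 12

Derivation:
Op 1 fold_left: fold axis v@4; visible region now rows[0,32) x cols[0,4) = 32x4
Op 2 fold_right: fold axis v@2; visible region now rows[0,32) x cols[2,4) = 32x2
Op 3 cut(12, 1): punch at orig (12,3); cuts so far [(12, 3)]; region rows[0,32) x cols[2,4) = 32x2
Op 4 cut(20, 0): punch at orig (20,2); cuts so far [(12, 3), (20, 2)]; region rows[0,32) x cols[2,4) = 32x2
Op 5 cut(23, 0): punch at orig (23,2); cuts so far [(12, 3), (20, 2), (23, 2)]; region rows[0,32) x cols[2,4) = 32x2
Unfold 1 (reflect across v@2): 6 holes -> [(12, 0), (12, 3), (20, 1), (20, 2), (23, 1), (23, 2)]
Unfold 2 (reflect across v@4): 12 holes -> [(12, 0), (12, 3), (12, 4), (12, 7), (20, 1), (20, 2), (20, 5), (20, 6), (23, 1), (23, 2), (23, 5), (23, 6)]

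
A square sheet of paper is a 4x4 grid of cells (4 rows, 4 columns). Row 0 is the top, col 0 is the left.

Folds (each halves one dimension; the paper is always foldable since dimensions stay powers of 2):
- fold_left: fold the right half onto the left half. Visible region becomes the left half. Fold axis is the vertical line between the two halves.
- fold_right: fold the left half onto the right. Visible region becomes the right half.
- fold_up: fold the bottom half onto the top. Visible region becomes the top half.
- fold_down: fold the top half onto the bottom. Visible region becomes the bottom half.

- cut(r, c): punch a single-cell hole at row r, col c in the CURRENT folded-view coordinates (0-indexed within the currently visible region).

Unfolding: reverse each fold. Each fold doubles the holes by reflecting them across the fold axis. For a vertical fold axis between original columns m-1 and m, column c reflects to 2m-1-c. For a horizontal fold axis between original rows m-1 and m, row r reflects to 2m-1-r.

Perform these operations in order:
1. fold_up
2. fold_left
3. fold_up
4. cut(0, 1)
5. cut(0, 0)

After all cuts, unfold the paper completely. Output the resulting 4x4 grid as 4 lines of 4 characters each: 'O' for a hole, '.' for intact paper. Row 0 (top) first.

Op 1 fold_up: fold axis h@2; visible region now rows[0,2) x cols[0,4) = 2x4
Op 2 fold_left: fold axis v@2; visible region now rows[0,2) x cols[0,2) = 2x2
Op 3 fold_up: fold axis h@1; visible region now rows[0,1) x cols[0,2) = 1x2
Op 4 cut(0, 1): punch at orig (0,1); cuts so far [(0, 1)]; region rows[0,1) x cols[0,2) = 1x2
Op 5 cut(0, 0): punch at orig (0,0); cuts so far [(0, 0), (0, 1)]; region rows[0,1) x cols[0,2) = 1x2
Unfold 1 (reflect across h@1): 4 holes -> [(0, 0), (0, 1), (1, 0), (1, 1)]
Unfold 2 (reflect across v@2): 8 holes -> [(0, 0), (0, 1), (0, 2), (0, 3), (1, 0), (1, 1), (1, 2), (1, 3)]
Unfold 3 (reflect across h@2): 16 holes -> [(0, 0), (0, 1), (0, 2), (0, 3), (1, 0), (1, 1), (1, 2), (1, 3), (2, 0), (2, 1), (2, 2), (2, 3), (3, 0), (3, 1), (3, 2), (3, 3)]

Answer: OOOO
OOOO
OOOO
OOOO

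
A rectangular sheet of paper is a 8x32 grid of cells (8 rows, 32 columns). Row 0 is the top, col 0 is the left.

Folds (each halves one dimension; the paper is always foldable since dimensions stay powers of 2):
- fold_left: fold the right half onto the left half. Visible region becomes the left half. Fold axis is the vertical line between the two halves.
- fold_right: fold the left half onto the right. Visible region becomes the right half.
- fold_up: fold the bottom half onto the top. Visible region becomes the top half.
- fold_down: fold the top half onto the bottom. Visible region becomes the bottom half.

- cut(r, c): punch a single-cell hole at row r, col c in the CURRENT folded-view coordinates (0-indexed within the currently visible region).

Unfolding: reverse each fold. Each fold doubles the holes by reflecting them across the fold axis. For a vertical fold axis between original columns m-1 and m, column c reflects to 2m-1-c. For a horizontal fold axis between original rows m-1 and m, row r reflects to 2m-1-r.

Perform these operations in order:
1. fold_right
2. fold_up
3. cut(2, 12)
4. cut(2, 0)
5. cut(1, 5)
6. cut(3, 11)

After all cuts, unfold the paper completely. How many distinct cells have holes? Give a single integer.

Answer: 16

Derivation:
Op 1 fold_right: fold axis v@16; visible region now rows[0,8) x cols[16,32) = 8x16
Op 2 fold_up: fold axis h@4; visible region now rows[0,4) x cols[16,32) = 4x16
Op 3 cut(2, 12): punch at orig (2,28); cuts so far [(2, 28)]; region rows[0,4) x cols[16,32) = 4x16
Op 4 cut(2, 0): punch at orig (2,16); cuts so far [(2, 16), (2, 28)]; region rows[0,4) x cols[16,32) = 4x16
Op 5 cut(1, 5): punch at orig (1,21); cuts so far [(1, 21), (2, 16), (2, 28)]; region rows[0,4) x cols[16,32) = 4x16
Op 6 cut(3, 11): punch at orig (3,27); cuts so far [(1, 21), (2, 16), (2, 28), (3, 27)]; region rows[0,4) x cols[16,32) = 4x16
Unfold 1 (reflect across h@4): 8 holes -> [(1, 21), (2, 16), (2, 28), (3, 27), (4, 27), (5, 16), (5, 28), (6, 21)]
Unfold 2 (reflect across v@16): 16 holes -> [(1, 10), (1, 21), (2, 3), (2, 15), (2, 16), (2, 28), (3, 4), (3, 27), (4, 4), (4, 27), (5, 3), (5, 15), (5, 16), (5, 28), (6, 10), (6, 21)]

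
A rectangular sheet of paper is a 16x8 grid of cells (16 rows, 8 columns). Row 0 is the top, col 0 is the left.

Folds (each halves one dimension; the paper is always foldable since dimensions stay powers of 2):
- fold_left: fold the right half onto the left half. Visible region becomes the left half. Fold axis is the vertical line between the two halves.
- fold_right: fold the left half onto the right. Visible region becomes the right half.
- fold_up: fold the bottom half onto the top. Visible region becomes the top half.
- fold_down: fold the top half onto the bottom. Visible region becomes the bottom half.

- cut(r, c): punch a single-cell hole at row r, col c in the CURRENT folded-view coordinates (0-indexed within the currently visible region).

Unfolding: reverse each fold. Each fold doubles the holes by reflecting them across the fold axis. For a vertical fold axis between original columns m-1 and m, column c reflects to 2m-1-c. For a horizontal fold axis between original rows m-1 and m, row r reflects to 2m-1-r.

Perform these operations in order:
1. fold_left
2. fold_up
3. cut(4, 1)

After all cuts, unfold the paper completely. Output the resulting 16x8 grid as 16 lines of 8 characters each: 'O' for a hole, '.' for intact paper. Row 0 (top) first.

Op 1 fold_left: fold axis v@4; visible region now rows[0,16) x cols[0,4) = 16x4
Op 2 fold_up: fold axis h@8; visible region now rows[0,8) x cols[0,4) = 8x4
Op 3 cut(4, 1): punch at orig (4,1); cuts so far [(4, 1)]; region rows[0,8) x cols[0,4) = 8x4
Unfold 1 (reflect across h@8): 2 holes -> [(4, 1), (11, 1)]
Unfold 2 (reflect across v@4): 4 holes -> [(4, 1), (4, 6), (11, 1), (11, 6)]

Answer: ........
........
........
........
.O....O.
........
........
........
........
........
........
.O....O.
........
........
........
........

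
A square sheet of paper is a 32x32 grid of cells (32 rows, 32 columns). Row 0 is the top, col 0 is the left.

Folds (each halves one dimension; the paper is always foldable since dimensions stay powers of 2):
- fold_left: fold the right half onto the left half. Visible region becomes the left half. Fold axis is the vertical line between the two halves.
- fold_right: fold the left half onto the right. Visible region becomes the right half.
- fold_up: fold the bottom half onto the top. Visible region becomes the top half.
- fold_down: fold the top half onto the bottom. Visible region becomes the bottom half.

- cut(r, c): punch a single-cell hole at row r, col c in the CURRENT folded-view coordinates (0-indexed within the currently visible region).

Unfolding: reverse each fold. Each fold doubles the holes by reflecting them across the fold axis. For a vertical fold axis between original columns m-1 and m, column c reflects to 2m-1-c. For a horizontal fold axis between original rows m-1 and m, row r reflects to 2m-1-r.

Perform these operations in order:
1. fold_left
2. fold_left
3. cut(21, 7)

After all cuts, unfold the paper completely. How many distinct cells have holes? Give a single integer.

Answer: 4

Derivation:
Op 1 fold_left: fold axis v@16; visible region now rows[0,32) x cols[0,16) = 32x16
Op 2 fold_left: fold axis v@8; visible region now rows[0,32) x cols[0,8) = 32x8
Op 3 cut(21, 7): punch at orig (21,7); cuts so far [(21, 7)]; region rows[0,32) x cols[0,8) = 32x8
Unfold 1 (reflect across v@8): 2 holes -> [(21, 7), (21, 8)]
Unfold 2 (reflect across v@16): 4 holes -> [(21, 7), (21, 8), (21, 23), (21, 24)]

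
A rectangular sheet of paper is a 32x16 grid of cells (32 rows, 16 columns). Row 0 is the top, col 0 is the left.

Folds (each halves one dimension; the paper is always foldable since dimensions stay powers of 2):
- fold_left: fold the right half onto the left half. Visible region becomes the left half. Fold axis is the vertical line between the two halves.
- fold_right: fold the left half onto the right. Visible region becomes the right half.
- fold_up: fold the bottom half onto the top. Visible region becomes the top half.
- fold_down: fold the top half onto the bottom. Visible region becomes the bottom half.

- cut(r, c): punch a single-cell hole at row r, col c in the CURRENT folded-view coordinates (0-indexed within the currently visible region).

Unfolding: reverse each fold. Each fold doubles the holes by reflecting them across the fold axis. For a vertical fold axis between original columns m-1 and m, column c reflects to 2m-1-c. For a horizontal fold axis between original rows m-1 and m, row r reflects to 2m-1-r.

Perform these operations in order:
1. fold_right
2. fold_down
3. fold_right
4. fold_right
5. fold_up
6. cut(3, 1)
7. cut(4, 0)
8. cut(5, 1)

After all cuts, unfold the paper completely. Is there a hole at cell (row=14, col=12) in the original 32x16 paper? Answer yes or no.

Op 1 fold_right: fold axis v@8; visible region now rows[0,32) x cols[8,16) = 32x8
Op 2 fold_down: fold axis h@16; visible region now rows[16,32) x cols[8,16) = 16x8
Op 3 fold_right: fold axis v@12; visible region now rows[16,32) x cols[12,16) = 16x4
Op 4 fold_right: fold axis v@14; visible region now rows[16,32) x cols[14,16) = 16x2
Op 5 fold_up: fold axis h@24; visible region now rows[16,24) x cols[14,16) = 8x2
Op 6 cut(3, 1): punch at orig (19,15); cuts so far [(19, 15)]; region rows[16,24) x cols[14,16) = 8x2
Op 7 cut(4, 0): punch at orig (20,14); cuts so far [(19, 15), (20, 14)]; region rows[16,24) x cols[14,16) = 8x2
Op 8 cut(5, 1): punch at orig (21,15); cuts so far [(19, 15), (20, 14), (21, 15)]; region rows[16,24) x cols[14,16) = 8x2
Unfold 1 (reflect across h@24): 6 holes -> [(19, 15), (20, 14), (21, 15), (26, 15), (27, 14), (28, 15)]
Unfold 2 (reflect across v@14): 12 holes -> [(19, 12), (19, 15), (20, 13), (20, 14), (21, 12), (21, 15), (26, 12), (26, 15), (27, 13), (27, 14), (28, 12), (28, 15)]
Unfold 3 (reflect across v@12): 24 holes -> [(19, 8), (19, 11), (19, 12), (19, 15), (20, 9), (20, 10), (20, 13), (20, 14), (21, 8), (21, 11), (21, 12), (21, 15), (26, 8), (26, 11), (26, 12), (26, 15), (27, 9), (27, 10), (27, 13), (27, 14), (28, 8), (28, 11), (28, 12), (28, 15)]
Unfold 4 (reflect across h@16): 48 holes -> [(3, 8), (3, 11), (3, 12), (3, 15), (4, 9), (4, 10), (4, 13), (4, 14), (5, 8), (5, 11), (5, 12), (5, 15), (10, 8), (10, 11), (10, 12), (10, 15), (11, 9), (11, 10), (11, 13), (11, 14), (12, 8), (12, 11), (12, 12), (12, 15), (19, 8), (19, 11), (19, 12), (19, 15), (20, 9), (20, 10), (20, 13), (20, 14), (21, 8), (21, 11), (21, 12), (21, 15), (26, 8), (26, 11), (26, 12), (26, 15), (27, 9), (27, 10), (27, 13), (27, 14), (28, 8), (28, 11), (28, 12), (28, 15)]
Unfold 5 (reflect across v@8): 96 holes -> [(3, 0), (3, 3), (3, 4), (3, 7), (3, 8), (3, 11), (3, 12), (3, 15), (4, 1), (4, 2), (4, 5), (4, 6), (4, 9), (4, 10), (4, 13), (4, 14), (5, 0), (5, 3), (5, 4), (5, 7), (5, 8), (5, 11), (5, 12), (5, 15), (10, 0), (10, 3), (10, 4), (10, 7), (10, 8), (10, 11), (10, 12), (10, 15), (11, 1), (11, 2), (11, 5), (11, 6), (11, 9), (11, 10), (11, 13), (11, 14), (12, 0), (12, 3), (12, 4), (12, 7), (12, 8), (12, 11), (12, 12), (12, 15), (19, 0), (19, 3), (19, 4), (19, 7), (19, 8), (19, 11), (19, 12), (19, 15), (20, 1), (20, 2), (20, 5), (20, 6), (20, 9), (20, 10), (20, 13), (20, 14), (21, 0), (21, 3), (21, 4), (21, 7), (21, 8), (21, 11), (21, 12), (21, 15), (26, 0), (26, 3), (26, 4), (26, 7), (26, 8), (26, 11), (26, 12), (26, 15), (27, 1), (27, 2), (27, 5), (27, 6), (27, 9), (27, 10), (27, 13), (27, 14), (28, 0), (28, 3), (28, 4), (28, 7), (28, 8), (28, 11), (28, 12), (28, 15)]
Holes: [(3, 0), (3, 3), (3, 4), (3, 7), (3, 8), (3, 11), (3, 12), (3, 15), (4, 1), (4, 2), (4, 5), (4, 6), (4, 9), (4, 10), (4, 13), (4, 14), (5, 0), (5, 3), (5, 4), (5, 7), (5, 8), (5, 11), (5, 12), (5, 15), (10, 0), (10, 3), (10, 4), (10, 7), (10, 8), (10, 11), (10, 12), (10, 15), (11, 1), (11, 2), (11, 5), (11, 6), (11, 9), (11, 10), (11, 13), (11, 14), (12, 0), (12, 3), (12, 4), (12, 7), (12, 8), (12, 11), (12, 12), (12, 15), (19, 0), (19, 3), (19, 4), (19, 7), (19, 8), (19, 11), (19, 12), (19, 15), (20, 1), (20, 2), (20, 5), (20, 6), (20, 9), (20, 10), (20, 13), (20, 14), (21, 0), (21, 3), (21, 4), (21, 7), (21, 8), (21, 11), (21, 12), (21, 15), (26, 0), (26, 3), (26, 4), (26, 7), (26, 8), (26, 11), (26, 12), (26, 15), (27, 1), (27, 2), (27, 5), (27, 6), (27, 9), (27, 10), (27, 13), (27, 14), (28, 0), (28, 3), (28, 4), (28, 7), (28, 8), (28, 11), (28, 12), (28, 15)]

Answer: no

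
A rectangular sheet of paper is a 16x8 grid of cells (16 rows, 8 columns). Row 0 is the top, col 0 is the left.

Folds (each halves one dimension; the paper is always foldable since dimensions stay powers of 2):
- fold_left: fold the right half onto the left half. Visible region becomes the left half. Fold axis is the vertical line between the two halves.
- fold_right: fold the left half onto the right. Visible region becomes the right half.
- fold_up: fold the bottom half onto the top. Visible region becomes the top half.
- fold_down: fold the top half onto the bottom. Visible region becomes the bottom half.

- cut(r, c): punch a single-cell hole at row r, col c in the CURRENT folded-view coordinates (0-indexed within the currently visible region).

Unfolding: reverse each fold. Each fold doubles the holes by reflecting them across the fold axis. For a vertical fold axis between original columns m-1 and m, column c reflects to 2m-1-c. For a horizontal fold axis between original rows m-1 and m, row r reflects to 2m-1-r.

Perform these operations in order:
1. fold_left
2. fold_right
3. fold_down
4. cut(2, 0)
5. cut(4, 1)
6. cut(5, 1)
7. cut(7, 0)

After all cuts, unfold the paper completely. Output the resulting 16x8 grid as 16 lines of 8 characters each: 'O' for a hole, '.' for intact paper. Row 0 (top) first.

Answer: .OO..OO.
........
O..OO..O
O..OO..O
........
.OO..OO.
........
........
........
........
.OO..OO.
........
O..OO..O
O..OO..O
........
.OO..OO.

Derivation:
Op 1 fold_left: fold axis v@4; visible region now rows[0,16) x cols[0,4) = 16x4
Op 2 fold_right: fold axis v@2; visible region now rows[0,16) x cols[2,4) = 16x2
Op 3 fold_down: fold axis h@8; visible region now rows[8,16) x cols[2,4) = 8x2
Op 4 cut(2, 0): punch at orig (10,2); cuts so far [(10, 2)]; region rows[8,16) x cols[2,4) = 8x2
Op 5 cut(4, 1): punch at orig (12,3); cuts so far [(10, 2), (12, 3)]; region rows[8,16) x cols[2,4) = 8x2
Op 6 cut(5, 1): punch at orig (13,3); cuts so far [(10, 2), (12, 3), (13, 3)]; region rows[8,16) x cols[2,4) = 8x2
Op 7 cut(7, 0): punch at orig (15,2); cuts so far [(10, 2), (12, 3), (13, 3), (15, 2)]; region rows[8,16) x cols[2,4) = 8x2
Unfold 1 (reflect across h@8): 8 holes -> [(0, 2), (2, 3), (3, 3), (5, 2), (10, 2), (12, 3), (13, 3), (15, 2)]
Unfold 2 (reflect across v@2): 16 holes -> [(0, 1), (0, 2), (2, 0), (2, 3), (3, 0), (3, 3), (5, 1), (5, 2), (10, 1), (10, 2), (12, 0), (12, 3), (13, 0), (13, 3), (15, 1), (15, 2)]
Unfold 3 (reflect across v@4): 32 holes -> [(0, 1), (0, 2), (0, 5), (0, 6), (2, 0), (2, 3), (2, 4), (2, 7), (3, 0), (3, 3), (3, 4), (3, 7), (5, 1), (5, 2), (5, 5), (5, 6), (10, 1), (10, 2), (10, 5), (10, 6), (12, 0), (12, 3), (12, 4), (12, 7), (13, 0), (13, 3), (13, 4), (13, 7), (15, 1), (15, 2), (15, 5), (15, 6)]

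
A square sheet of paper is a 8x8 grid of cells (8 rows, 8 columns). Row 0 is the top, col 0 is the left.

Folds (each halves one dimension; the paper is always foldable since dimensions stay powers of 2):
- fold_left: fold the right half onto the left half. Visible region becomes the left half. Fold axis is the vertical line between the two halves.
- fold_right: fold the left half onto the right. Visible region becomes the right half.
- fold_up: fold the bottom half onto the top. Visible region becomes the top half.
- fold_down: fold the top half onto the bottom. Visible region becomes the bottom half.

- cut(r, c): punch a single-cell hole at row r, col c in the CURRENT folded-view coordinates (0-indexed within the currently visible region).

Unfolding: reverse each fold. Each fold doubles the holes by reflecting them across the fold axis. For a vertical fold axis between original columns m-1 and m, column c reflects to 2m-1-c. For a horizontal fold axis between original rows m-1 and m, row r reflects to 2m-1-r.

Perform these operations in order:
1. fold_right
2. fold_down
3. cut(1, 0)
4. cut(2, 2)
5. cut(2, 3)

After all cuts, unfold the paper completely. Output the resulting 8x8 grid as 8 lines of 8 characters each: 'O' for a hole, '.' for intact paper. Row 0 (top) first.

Answer: ........
OO....OO
...OO...
........
........
...OO...
OO....OO
........

Derivation:
Op 1 fold_right: fold axis v@4; visible region now rows[0,8) x cols[4,8) = 8x4
Op 2 fold_down: fold axis h@4; visible region now rows[4,8) x cols[4,8) = 4x4
Op 3 cut(1, 0): punch at orig (5,4); cuts so far [(5, 4)]; region rows[4,8) x cols[4,8) = 4x4
Op 4 cut(2, 2): punch at orig (6,6); cuts so far [(5, 4), (6, 6)]; region rows[4,8) x cols[4,8) = 4x4
Op 5 cut(2, 3): punch at orig (6,7); cuts so far [(5, 4), (6, 6), (6, 7)]; region rows[4,8) x cols[4,8) = 4x4
Unfold 1 (reflect across h@4): 6 holes -> [(1, 6), (1, 7), (2, 4), (5, 4), (6, 6), (6, 7)]
Unfold 2 (reflect across v@4): 12 holes -> [(1, 0), (1, 1), (1, 6), (1, 7), (2, 3), (2, 4), (5, 3), (5, 4), (6, 0), (6, 1), (6, 6), (6, 7)]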